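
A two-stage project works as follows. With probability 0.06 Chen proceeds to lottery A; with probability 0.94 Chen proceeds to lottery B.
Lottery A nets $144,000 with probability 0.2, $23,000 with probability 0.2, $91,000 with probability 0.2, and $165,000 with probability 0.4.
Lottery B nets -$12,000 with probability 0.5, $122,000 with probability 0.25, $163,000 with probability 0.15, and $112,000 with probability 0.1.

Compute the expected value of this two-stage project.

$63,597

EV(A) = 0.2 × 144000 + 0.2 × 23000 + 0.2 × 91000 + 0.4 × 165000 = 28800 + 4600 + 18200 + 66000 = 117600
EV(B) = 0.5 × (-12000) + 0.25 × 122000 + 0.15 × 163000 + 0.1 × 112000 = -6000 + 30500 + 24450 + 11200 = 60150
Overall = 0.06 × 117600 + 0.94 × 60150 = 7056 + 56541 = 63597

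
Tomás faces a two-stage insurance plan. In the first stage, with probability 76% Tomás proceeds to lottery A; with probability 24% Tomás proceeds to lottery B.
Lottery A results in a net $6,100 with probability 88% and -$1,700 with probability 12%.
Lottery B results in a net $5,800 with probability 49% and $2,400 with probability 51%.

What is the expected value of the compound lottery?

EV(A) = 0.88 × 6100 + 0.12 × (-1700) = 5368 − 204 = 5164
EV(B) = 0.49 × 5800 + 0.51 × 2400 = 2842 + 1224 = 4066
Overall = 0.76 × 5164 + 0.24 × 4066 = 3924.64 + 975.84 = 4900.48

$4,900.48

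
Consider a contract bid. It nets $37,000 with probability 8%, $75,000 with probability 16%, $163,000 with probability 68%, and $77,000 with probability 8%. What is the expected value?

EV = 0.08 × 37000 + 0.16 × 75000 + 0.68 × 163000 + 0.08 × 77000 = 2960 + 12000 + 110840 + 6160 = 131960

$131,960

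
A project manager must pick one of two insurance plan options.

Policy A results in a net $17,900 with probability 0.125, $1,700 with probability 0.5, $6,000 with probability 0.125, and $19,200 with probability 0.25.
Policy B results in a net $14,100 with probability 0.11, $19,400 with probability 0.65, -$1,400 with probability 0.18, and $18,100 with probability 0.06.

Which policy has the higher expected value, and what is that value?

Policy A = 0.125 × 17900 + 0.5 × 1700 + 0.125 × 6000 + 0.25 × 19200 = 2237.5 + 850 + 750 + 4800 = 8637.5
Policy B = 0.11 × 14100 + 0.65 × 19400 + 0.18 × (-1400) + 0.06 × 18100 = 1551 + 12610 − 252 + 1086 = 14995

Policy B ($14,995)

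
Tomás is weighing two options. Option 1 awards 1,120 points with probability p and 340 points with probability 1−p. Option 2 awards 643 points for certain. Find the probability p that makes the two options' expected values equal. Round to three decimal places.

p = 0.388

p·1120 + (1−p)·340 = 643
780p + 340 = 643
p = (643 − 340) / 780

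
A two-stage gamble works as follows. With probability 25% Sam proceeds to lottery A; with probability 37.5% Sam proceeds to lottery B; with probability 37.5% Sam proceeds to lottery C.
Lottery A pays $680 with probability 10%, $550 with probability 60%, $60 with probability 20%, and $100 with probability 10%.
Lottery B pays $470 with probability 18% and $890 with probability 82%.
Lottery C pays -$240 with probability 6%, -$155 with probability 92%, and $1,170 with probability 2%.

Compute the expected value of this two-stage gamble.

$360.30

EV(A) = 0.1 × 680 + 0.6 × 550 + 0.2 × 60 + 0.1 × 100 = 68 + 330 + 12 + 10 = 420
EV(B) = 0.18 × 470 + 0.82 × 890 = 84.6 + 729.8 = 814.4
EV(C) = 0.06 × (-240) + 0.92 × (-155) + 0.02 × 1170 = -14.4 − 142.6 + 23.4 = -133.6
Overall = 0.25 × 420 + 0.375 × 814.4 + 0.375 × (-133.6) = 105 + 305.4 − 50.1 = 360.3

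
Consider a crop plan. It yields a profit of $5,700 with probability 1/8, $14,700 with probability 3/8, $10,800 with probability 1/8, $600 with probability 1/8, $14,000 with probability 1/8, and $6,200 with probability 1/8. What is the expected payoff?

EV = 1/8 × 5700 + 3/8 × 14700 + 1/8 × 10800 + 1/8 × 600 + 1/8 × 14000 + 1/8 × 6200 = 712.5 + 5512.5 + 1350 + 75 + 1750 + 775 = 10175

$10,175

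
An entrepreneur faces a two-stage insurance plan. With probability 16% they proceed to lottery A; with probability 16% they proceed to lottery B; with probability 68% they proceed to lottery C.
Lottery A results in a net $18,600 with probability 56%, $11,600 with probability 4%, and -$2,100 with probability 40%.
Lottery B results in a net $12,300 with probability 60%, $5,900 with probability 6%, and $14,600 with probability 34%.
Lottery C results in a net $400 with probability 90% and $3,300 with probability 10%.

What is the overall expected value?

EV(A) = 0.56 × 18600 + 0.04 × 11600 + 0.4 × (-2100) = 10416 + 464 − 840 = 10040
EV(B) = 0.6 × 12300 + 0.06 × 5900 + 0.34 × 14600 = 7380 + 354 + 4964 = 12698
EV(C) = 0.9 × 400 + 0.1 × 3300 = 360 + 330 = 690
Overall = 0.16 × 10040 + 0.16 × 12698 + 0.68 × 690 = 1606.4 + 2031.68 + 469.2 = 4107.28

$4,107.28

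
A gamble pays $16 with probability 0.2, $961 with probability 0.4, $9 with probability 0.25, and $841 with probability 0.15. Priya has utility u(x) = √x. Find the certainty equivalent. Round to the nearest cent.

E[u] = 0.2·√16 + 0.4·√961 + 0.25·√9 + 0.15·√841 = 0.2·4 + 0.4·31 + 0.25·3 + 0.15·29 = 18.3
CE = (18.3)² = 334.89

$334.89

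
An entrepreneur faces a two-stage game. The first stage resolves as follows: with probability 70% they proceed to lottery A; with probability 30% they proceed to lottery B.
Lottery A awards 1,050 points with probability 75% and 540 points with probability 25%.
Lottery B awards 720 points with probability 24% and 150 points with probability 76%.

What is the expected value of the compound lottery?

EV(A) = 0.75 × 1050 + 0.25 × 540 = 787.5 + 135 = 922.5
EV(B) = 0.24 × 720 + 0.76 × 150 = 172.8 + 114 = 286.8
Overall = 0.7 × 922.5 + 0.3 × 286.8 = 645.75 + 86.04 = 731.79

731.79 points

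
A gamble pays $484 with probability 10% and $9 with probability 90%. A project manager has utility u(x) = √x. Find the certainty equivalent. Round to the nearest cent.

$24.01

E[u] = 0.1·√484 + 0.9·√9 = 0.1·22 + 0.9·3 = 4.9
CE = (4.9)² = 24.01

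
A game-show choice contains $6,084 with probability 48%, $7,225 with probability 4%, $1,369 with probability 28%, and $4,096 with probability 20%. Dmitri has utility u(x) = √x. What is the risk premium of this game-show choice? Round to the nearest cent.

E[u] = 0.48·√6084 + 0.04·√7225 + 0.28·√1369 + 0.2·√4096 = 0.48·78 + 0.04·85 + 0.28·37 + 0.2·64 = 64
CE = (64)² = 4096
Risk premium = EV − CE = 4411.84 − 4096 = 315.84

$315.84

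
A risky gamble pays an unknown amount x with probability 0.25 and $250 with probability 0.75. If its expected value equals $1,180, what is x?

x = $3,970

0.25·x + 0.75·250 = 1180
0.25·x = 1180 − 187.5 = 992.5
x = 992.5 / 0.25 = 3970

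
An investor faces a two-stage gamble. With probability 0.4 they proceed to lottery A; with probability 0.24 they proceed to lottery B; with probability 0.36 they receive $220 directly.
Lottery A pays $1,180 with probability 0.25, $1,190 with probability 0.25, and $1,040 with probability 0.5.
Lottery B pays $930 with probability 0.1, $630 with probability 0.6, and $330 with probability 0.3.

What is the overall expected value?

$661

EV(A) = 0.25 × 1180 + 0.25 × 1190 + 0.5 × 1040 = 295 + 297.5 + 520 = 1112.5
EV(B) = 0.1 × 930 + 0.6 × 630 + 0.3 × 330 = 93 + 378 + 99 = 570
Branch C: 220 (certain)
Overall = 0.4 × 1112.5 + 0.24 × 570 + 0.36 × 220 = 445 + 136.8 + 79.2 = 661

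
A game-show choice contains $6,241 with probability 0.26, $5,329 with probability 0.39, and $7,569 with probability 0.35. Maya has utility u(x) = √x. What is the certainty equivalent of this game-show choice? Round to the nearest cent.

$6,313.89

E[u] = 0.26·√6241 + 0.39·√5329 + 0.35·√7569 = 0.26·79 + 0.39·73 + 0.35·87 = 79.46
CE = (79.46)² = 6313.8916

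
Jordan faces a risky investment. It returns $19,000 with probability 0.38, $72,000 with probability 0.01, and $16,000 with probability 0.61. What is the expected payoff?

EV = 0.38 × 19000 + 0.01 × 72000 + 0.61 × 16000 = 7220 + 720 + 9760 = 17700

$17,700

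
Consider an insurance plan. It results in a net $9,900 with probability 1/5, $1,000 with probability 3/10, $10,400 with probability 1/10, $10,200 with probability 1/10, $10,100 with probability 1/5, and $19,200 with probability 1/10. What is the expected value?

$8,280

EV = 1/5 × 9900 + 3/10 × 1000 + 1/10 × 10400 + 1/10 × 10200 + 1/5 × 10100 + 1/10 × 19200 = 1980 + 300 + 1040 + 1020 + 2020 + 1920 = 8280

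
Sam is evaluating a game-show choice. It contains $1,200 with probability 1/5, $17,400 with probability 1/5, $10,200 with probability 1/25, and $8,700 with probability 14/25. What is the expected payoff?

$9,000

EV = 1/5 × 1200 + 1/5 × 17400 + 1/25 × 10200 + 14/25 × 8700 = 240 + 3480 + 408 + 4872 = 9000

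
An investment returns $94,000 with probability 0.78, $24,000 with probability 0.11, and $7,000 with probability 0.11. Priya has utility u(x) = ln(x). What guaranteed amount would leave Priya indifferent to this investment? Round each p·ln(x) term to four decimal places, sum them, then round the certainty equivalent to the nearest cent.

E[u] = 0.78·ln(94000) + 0.11·ln(24000) + 0.11·ln(7000) = 8.9318 + 1.1094 + 0.9739 = 11.0151
CE = e^11.0151 ≈ 60785.10

$60,785.10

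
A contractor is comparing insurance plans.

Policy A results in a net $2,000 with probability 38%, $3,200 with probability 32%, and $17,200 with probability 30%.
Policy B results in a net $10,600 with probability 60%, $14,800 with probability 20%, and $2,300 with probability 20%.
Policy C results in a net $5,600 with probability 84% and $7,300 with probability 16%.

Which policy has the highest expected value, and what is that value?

Policy A = 0.38 × 2000 + 0.32 × 3200 + 0.3 × 17200 = 760 + 1024 + 5160 = 6944
Policy B = 0.6 × 10600 + 0.2 × 14800 + 0.2 × 2300 = 6360 + 2960 + 460 = 9780
Policy C = 0.84 × 5600 + 0.16 × 7300 = 4704 + 1168 = 5872

Policy B ($9,780)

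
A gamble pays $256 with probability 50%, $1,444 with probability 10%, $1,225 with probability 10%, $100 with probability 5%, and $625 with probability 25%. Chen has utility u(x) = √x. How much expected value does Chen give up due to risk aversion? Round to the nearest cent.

E[u] = 0.5·√256 + 0.1·√1444 + 0.1·√1225 + 0.05·√100 + 0.25·√625 = 0.5·16 + 0.1·38 + 0.1·35 + 0.05·10 + 0.25·25 = 22.05
CE = (22.05)² = 486.2025
Risk premium = EV − CE = 556.15 − 486.2025 = 69.9475

$69.95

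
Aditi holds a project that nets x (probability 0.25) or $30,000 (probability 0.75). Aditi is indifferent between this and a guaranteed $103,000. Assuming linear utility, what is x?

x = $322,000

0.25·x + 0.75·30000 = 103000
0.25·x = 103000 − 22500 = 80500
x = 80500 / 0.25 = 322000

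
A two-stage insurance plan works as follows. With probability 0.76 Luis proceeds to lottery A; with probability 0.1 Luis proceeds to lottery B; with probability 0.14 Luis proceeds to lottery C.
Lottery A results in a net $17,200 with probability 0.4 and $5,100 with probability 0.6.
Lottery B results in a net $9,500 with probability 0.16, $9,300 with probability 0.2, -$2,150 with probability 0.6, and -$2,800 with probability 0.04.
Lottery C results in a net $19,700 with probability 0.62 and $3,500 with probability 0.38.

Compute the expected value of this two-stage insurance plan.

EV(A) = 0.4 × 17200 + 0.6 × 5100 = 6880 + 3060 = 9940
EV(B) = 0.16 × 9500 + 0.2 × 9300 + 0.6 × (-2150) + 0.04 × (-2800) = 1520 + 1860 − 1290 − 112 = 1978
EV(C) = 0.62 × 19700 + 0.38 × 3500 = 12214 + 1330 = 13544
Overall = 0.76 × 9940 + 0.1 × 1978 + 0.14 × 13544 = 7554.4 + 197.8 + 1896.16 = 9648.36

$9,648.36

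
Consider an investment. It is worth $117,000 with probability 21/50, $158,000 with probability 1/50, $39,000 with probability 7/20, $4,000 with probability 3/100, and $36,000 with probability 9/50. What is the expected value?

$72,550

EV = 21/50 × 117000 + 1/50 × 158000 + 7/20 × 39000 + 3/100 × 4000 + 9/50 × 36000 = 49140 + 3160 + 13650 + 120 + 6480 = 72550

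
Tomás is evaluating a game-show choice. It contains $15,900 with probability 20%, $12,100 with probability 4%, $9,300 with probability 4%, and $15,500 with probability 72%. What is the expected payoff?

EV = 0.2 × 15900 + 0.04 × 12100 + 0.04 × 9300 + 0.72 × 15500 = 3180 + 484 + 372 + 11160 = 15196

$15,196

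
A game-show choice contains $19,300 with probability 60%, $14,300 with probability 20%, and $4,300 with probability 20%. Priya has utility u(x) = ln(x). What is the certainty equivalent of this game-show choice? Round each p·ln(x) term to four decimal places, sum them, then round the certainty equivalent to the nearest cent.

$13,461.65

E[u] = 0.6·ln(19300) + 0.2·ln(14300) + 0.2·ln(4300) = 5.9207 + 1.9136 + 1.6733 = 9.5076
CE = e^9.5076 ≈ 13461.65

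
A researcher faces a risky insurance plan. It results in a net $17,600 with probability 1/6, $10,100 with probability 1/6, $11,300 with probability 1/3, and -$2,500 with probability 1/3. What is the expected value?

EV = 1/6 × 17600 + 1/6 × 10100 + 1/3 × 11300 + 1/3 × (-2500) = 2933.3333 + 1683.3333 + 3766.6667 − 833.3333 = 7550

$7,550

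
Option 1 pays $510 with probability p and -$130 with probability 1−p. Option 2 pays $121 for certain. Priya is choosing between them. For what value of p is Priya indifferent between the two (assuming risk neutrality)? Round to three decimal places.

p·510 + (1−p)·(-130) = 121
640p − 130 = 121
p = (121 + 130) / 640

p = 0.392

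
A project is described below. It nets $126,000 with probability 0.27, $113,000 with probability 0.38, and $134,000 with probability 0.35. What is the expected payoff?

$123,860

EV = 0.27 × 126000 + 0.38 × 113000 + 0.35 × 134000 = 34020 + 42940 + 46900 = 123860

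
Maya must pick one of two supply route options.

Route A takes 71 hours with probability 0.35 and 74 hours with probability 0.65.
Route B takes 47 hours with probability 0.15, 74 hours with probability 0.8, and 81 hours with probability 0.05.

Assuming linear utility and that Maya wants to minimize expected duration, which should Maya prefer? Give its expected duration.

Route A = 0.35 × 71 + 0.65 × 74 = 24.85 + 48.1 = 72.95
Route B = 0.15 × 47 + 0.8 × 74 + 0.05 × 81 = 7.05 + 59.2 + 4.05 = 70.3

Route B (70.3 hours)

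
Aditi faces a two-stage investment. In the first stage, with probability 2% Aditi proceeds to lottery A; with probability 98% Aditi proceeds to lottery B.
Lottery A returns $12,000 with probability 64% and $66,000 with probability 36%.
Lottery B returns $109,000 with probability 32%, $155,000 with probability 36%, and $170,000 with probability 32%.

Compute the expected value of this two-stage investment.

$142,807.20

EV(A) = 0.64 × 12000 + 0.36 × 66000 = 7680 + 23760 = 31440
EV(B) = 0.32 × 109000 + 0.36 × 155000 + 0.32 × 170000 = 34880 + 55800 + 54400 = 145080
Overall = 0.02 × 31440 + 0.98 × 145080 = 628.8 + 142178.4 = 142807.2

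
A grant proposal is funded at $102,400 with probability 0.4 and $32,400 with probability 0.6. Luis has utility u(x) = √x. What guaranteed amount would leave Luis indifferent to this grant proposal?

E[u] = 0.4·√102400 + 0.6·√32400 = 0.4·320 + 0.6·180 = 236
CE = (236)² = 55696

$55,696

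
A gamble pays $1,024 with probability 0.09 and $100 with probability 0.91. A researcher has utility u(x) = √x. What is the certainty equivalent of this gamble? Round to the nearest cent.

E[u] = 0.09·√1024 + 0.91·√100 = 0.09·32 + 0.91·10 = 11.98
CE = (11.98)² = 143.5204

$143.52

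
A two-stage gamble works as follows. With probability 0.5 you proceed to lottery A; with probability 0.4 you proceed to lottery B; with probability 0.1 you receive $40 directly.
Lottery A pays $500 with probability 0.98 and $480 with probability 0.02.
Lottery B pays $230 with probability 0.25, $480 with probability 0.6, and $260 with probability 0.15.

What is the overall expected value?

$407.60

EV(A) = 0.98 × 500 + 0.02 × 480 = 490 + 9.6 = 499.6
EV(B) = 0.25 × 230 + 0.6 × 480 + 0.15 × 260 = 57.5 + 288 + 39 = 384.5
Branch C: 40 (certain)
Overall = 0.5 × 499.6 + 0.4 × 384.5 + 0.1 × 40 = 249.8 + 153.8 + 4 = 407.6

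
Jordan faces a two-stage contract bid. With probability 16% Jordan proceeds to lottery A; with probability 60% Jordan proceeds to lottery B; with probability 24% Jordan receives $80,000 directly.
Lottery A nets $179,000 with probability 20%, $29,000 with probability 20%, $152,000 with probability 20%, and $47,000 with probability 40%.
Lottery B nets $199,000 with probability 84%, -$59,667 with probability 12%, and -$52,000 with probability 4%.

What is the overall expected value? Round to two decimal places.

EV(A) = 0.2 × 179000 + 0.2 × 29000 + 0.2 × 152000 + 0.4 × 47000 = 35800 + 5800 + 30400 + 18800 = 90800
EV(B) = 0.84 × 199000 + 0.12 × (-59667) + 0.04 × (-52000) = 167160 − 7160.04 − 2080 = 157919.96
Branch C: 80000 (certain)
Overall = 0.16 × 90800 + 0.6 × 157919.96 + 0.24 × 80000 = 14528 + 94751.976 + 19200 = 128479.976

$128,479.98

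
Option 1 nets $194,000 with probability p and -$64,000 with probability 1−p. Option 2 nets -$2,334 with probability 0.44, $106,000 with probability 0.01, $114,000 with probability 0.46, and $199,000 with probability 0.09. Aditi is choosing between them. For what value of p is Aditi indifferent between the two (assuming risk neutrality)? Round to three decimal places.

p = 0.521

EV(Option 2) = 0.44 × (-2334) + 0.01 × 106000 + 0.46 × 114000 + 0.09 × 199000 = -1026.96 + 1060 + 52440 + 17910 = 70383.04
p·194000 + (1−p)·(-64000) = 70383.04
258000p − 64000 = 70383.04
p = (70383.04 + 64000) / 258000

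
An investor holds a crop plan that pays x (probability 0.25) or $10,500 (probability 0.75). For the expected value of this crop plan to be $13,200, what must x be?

0.25·x + 0.75·10500 = 13200
0.25·x = 13200 − 7875 = 5325
x = 5325 / 0.25 = 21300

x = $21,300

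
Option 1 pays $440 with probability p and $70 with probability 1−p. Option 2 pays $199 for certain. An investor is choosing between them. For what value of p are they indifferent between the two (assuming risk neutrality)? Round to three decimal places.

p = 0.349

p·440 + (1−p)·70 = 199
370p + 70 = 199
p = (199 − 70) / 370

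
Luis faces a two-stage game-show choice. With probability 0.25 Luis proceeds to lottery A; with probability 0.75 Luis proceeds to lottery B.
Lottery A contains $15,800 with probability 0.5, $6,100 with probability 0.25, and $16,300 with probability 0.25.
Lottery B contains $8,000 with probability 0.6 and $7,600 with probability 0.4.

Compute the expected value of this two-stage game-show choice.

$9,255

EV(A) = 0.5 × 15800 + 0.25 × 6100 + 0.25 × 16300 = 7900 + 1525 + 4075 = 13500
EV(B) = 0.6 × 8000 + 0.4 × 7600 = 4800 + 3040 = 7840
Overall = 0.25 × 13500 + 0.75 × 7840 = 3375 + 5880 = 9255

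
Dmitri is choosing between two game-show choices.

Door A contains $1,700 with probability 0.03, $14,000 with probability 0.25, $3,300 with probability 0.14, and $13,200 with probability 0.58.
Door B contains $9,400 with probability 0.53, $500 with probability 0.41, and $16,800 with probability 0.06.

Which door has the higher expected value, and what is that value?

Door A ($11,669)

Door A = 0.03 × 1700 + 0.25 × 14000 + 0.14 × 3300 + 0.58 × 13200 = 51 + 3500 + 462 + 7656 = 11669
Door B = 0.53 × 9400 + 0.41 × 500 + 0.06 × 16800 = 4982 + 205 + 1008 = 6195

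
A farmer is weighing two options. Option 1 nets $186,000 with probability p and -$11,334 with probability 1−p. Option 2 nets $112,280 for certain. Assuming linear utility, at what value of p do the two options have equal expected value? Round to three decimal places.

p·186000 + (1−p)·(-11334) = 112280
197334p − 11334 = 112280
p = (112280 + 11334) / 197334

p = 0.626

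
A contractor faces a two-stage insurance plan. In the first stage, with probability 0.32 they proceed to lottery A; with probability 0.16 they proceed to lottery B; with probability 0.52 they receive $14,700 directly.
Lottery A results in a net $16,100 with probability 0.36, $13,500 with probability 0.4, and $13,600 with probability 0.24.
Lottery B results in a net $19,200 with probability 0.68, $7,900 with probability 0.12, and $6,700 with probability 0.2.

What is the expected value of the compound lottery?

EV(A) = 0.36 × 16100 + 0.4 × 13500 + 0.24 × 13600 = 5796 + 5400 + 3264 = 14460
EV(B) = 0.68 × 19200 + 0.12 × 7900 + 0.2 × 6700 = 13056 + 948 + 1340 = 15344
Branch C: 14700 (certain)
Overall = 0.32 × 14460 + 0.16 × 15344 + 0.52 × 14700 = 4627.2 + 2455.04 + 7644 = 14726.24

$14,726.24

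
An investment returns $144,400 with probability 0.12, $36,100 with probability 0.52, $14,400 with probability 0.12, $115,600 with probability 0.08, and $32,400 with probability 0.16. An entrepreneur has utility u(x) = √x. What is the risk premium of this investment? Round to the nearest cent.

E[u] = 0.12·√144400 + 0.52·√36100 + 0.12·√14400 + 0.08·√115600 + 0.16·√32400 = 0.12·380 + 0.52·190 + 0.12·120 + 0.08·340 + 0.16·180 = 214.8
CE = (214.8)² = 46139.04
Risk premium = EV − CE = 52260 − 46139.04 = 6120.96

$6,120.96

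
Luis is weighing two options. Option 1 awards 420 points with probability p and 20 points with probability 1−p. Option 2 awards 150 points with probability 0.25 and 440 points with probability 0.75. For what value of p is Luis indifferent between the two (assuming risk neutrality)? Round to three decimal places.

p = 0.869

EV(Option 2) = 0.25 × 150 + 0.75 × 440 = 37.5 + 330 = 367.5
p·420 + (1−p)·20 = 367.5
400p + 20 = 367.5
p = (367.5 − 20) / 400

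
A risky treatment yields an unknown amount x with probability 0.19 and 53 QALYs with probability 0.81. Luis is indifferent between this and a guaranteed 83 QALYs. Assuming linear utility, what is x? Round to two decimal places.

x = 210.89 QALYs

0.19·x + 0.81·53 = 83
0.19·x = 83 − 42.93 = 40.07
x = 40.07 / 0.19 = 210.8947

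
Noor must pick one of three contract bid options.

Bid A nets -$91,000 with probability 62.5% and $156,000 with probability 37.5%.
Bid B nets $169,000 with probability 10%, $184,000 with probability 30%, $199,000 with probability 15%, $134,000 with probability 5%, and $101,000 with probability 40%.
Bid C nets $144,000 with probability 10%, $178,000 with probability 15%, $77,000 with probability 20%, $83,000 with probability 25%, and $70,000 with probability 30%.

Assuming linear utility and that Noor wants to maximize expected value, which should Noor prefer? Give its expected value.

Bid B ($149,050)

Bid A = 0.625 × (-91000) + 0.375 × 156000 = -56875 + 58500 = 1625
Bid B = 0.1 × 169000 + 0.3 × 184000 + 0.15 × 199000 + 0.05 × 134000 + 0.4 × 101000 = 16900 + 55200 + 29850 + 6700 + 40400 = 149050
Bid C = 0.1 × 144000 + 0.15 × 178000 + 0.2 × 77000 + 0.25 × 83000 + 0.3 × 70000 = 14400 + 26700 + 15400 + 20750 + 21000 = 98250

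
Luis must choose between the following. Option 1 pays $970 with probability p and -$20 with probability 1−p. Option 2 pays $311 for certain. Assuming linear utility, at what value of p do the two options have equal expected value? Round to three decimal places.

p = 0.334

p·970 + (1−p)·(-20) = 311
990p − 20 = 311
p = (311 + 20) / 990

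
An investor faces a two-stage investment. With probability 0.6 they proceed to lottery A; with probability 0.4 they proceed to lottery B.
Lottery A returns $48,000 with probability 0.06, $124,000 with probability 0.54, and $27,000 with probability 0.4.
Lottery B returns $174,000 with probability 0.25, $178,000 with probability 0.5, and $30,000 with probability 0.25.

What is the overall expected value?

EV(A) = 0.06 × 48000 + 0.54 × 124000 + 0.4 × 27000 = 2880 + 66960 + 10800 = 80640
EV(B) = 0.25 × 174000 + 0.5 × 178000 + 0.25 × 30000 = 43500 + 89000 + 7500 = 140000
Overall = 0.6 × 80640 + 0.4 × 140000 = 48384 + 56000 = 104384

$104,384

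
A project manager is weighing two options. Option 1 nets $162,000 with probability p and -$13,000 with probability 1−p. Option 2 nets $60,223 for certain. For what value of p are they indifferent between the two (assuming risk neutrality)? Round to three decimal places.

p = 0.418

p·162000 + (1−p)·(-13000) = 60223
175000p − 13000 = 60223
p = (60223 + 13000) / 175000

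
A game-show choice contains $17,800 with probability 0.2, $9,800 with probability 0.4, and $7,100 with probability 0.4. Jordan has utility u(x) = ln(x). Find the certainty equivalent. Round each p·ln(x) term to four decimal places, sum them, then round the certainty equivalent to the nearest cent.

$9,706.98

E[u] = 0.2·ln(17800) + 0.4·ln(9800) + 0.4·ln(7100) = 1.9574 + 3.6761 + 3.5471 = 9.1806
CE = e^9.1806 ≈ 9706.98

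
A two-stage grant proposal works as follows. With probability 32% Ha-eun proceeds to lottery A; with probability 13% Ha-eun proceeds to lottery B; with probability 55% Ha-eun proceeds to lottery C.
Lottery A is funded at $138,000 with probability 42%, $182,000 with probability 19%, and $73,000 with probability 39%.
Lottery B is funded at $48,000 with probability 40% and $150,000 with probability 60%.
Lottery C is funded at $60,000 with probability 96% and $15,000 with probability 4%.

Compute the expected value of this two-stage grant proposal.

$84,929.20

EV(A) = 0.42 × 138000 + 0.19 × 182000 + 0.39 × 73000 = 57960 + 34580 + 28470 = 121010
EV(B) = 0.4 × 48000 + 0.6 × 150000 = 19200 + 90000 = 109200
EV(C) = 0.96 × 60000 + 0.04 × 15000 = 57600 + 600 = 58200
Overall = 0.32 × 121010 + 0.13 × 109200 + 0.55 × 58200 = 38723.2 + 14196 + 32010 = 84929.2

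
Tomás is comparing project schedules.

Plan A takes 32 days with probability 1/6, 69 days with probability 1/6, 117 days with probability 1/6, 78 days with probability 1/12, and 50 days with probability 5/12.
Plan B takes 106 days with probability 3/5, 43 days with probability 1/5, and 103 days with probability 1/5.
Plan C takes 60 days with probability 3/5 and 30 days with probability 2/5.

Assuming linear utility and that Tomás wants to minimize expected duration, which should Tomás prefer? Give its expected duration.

Plan A = 1/6 × 32 + 1/6 × 69 + 1/6 × 117 + 1/12 × 78 + 5/12 × 50 = 5.3333 + 11.5 + 19.5 + 6.5 + 20.8333 = 63.6667
Plan B = 3/5 × 106 + 1/5 × 43 + 1/5 × 103 = 63.6 + 8.6 + 20.6 = 92.8
Plan C = 3/5 × 60 + 2/5 × 30 = 36 + 12 = 48

Plan C (48 days)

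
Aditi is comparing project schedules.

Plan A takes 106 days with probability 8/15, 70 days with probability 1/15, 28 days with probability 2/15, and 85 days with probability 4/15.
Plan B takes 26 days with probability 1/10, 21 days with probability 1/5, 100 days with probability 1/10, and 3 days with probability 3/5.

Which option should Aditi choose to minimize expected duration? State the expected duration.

Plan B (18.6 days)

Plan A = 8/15 × 106 + 1/15 × 70 + 2/15 × 28 + 4/15 × 85 = 56.5333 + 4.6667 + 3.7333 + 22.6667 = 87.6
Plan B = 1/10 × 26 + 1/5 × 21 + 1/10 × 100 + 3/5 × 3 = 2.6 + 4.2 + 10 + 1.8 = 18.6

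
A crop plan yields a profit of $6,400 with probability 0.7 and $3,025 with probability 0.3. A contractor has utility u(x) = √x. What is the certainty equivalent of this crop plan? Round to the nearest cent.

E[u] = 0.7·√6400 + 0.3·√3025 = 0.7·80 + 0.3·55 = 72.5
CE = (72.5)² = 5256.25

$5,256.25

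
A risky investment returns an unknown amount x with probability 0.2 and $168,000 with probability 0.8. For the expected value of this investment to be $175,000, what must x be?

x = $203,000

0.2·x + 0.8·168000 = 175000
0.2·x = 175000 − 134400 = 40600
x = 40600 / 0.2 = 203000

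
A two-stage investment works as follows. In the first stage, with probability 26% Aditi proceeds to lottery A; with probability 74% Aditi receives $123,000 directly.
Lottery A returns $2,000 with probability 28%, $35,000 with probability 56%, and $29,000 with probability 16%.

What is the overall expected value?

$97,468

EV(A) = 0.28 × 2000 + 0.56 × 35000 + 0.16 × 29000 = 560 + 19600 + 4640 = 24800
Branch B: 123000 (certain)
Overall = 0.26 × 24800 + 0.74 × 123000 = 6448 + 91020 = 97468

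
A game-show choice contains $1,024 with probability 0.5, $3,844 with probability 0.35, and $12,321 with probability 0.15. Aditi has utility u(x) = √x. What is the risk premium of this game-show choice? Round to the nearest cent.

E[u] = 0.5·√1024 + 0.35·√3844 + 0.15·√12321 = 0.5·32 + 0.35·62 + 0.15·111 = 54.35
CE = (54.35)² = 2953.9225
Risk premium = EV − CE = 3705.55 − 2953.9225 = 751.6275

$751.63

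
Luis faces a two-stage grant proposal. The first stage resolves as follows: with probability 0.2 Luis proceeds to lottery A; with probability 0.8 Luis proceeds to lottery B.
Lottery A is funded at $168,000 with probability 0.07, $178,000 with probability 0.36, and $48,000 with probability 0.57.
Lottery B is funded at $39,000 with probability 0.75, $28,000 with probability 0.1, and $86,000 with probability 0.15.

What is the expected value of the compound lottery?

EV(A) = 0.07 × 168000 + 0.36 × 178000 + 0.57 × 48000 = 11760 + 64080 + 27360 = 103200
EV(B) = 0.75 × 39000 + 0.1 × 28000 + 0.15 × 86000 = 29250 + 2800 + 12900 = 44950
Overall = 0.2 × 103200 + 0.8 × 44950 = 20640 + 35960 = 56600

$56,600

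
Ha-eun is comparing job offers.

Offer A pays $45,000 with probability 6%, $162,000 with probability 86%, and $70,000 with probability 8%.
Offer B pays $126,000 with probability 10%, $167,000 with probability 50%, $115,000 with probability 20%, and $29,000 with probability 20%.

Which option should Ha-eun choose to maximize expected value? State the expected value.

Offer A = 0.06 × 45000 + 0.86 × 162000 + 0.08 × 70000 = 2700 + 139320 + 5600 = 147620
Offer B = 0.1 × 126000 + 0.5 × 167000 + 0.2 × 115000 + 0.2 × 29000 = 12600 + 83500 + 23000 + 5800 = 124900

Offer A ($147,620)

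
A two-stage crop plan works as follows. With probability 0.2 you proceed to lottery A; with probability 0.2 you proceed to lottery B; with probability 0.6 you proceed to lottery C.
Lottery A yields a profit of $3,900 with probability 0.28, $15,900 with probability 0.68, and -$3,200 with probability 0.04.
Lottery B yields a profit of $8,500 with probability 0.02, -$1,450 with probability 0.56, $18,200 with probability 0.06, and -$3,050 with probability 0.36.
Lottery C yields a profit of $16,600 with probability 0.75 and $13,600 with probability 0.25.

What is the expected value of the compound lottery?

EV(A) = 0.28 × 3900 + 0.68 × 15900 + 0.04 × (-3200) = 1092 + 10812 − 128 = 11776
EV(B) = 0.02 × 8500 + 0.56 × (-1450) + 0.06 × 18200 + 0.36 × (-3050) = 170 − 812 + 1092 − 1098 = -648
EV(C) = 0.75 × 16600 + 0.25 × 13600 = 12450 + 3400 = 15850
Overall = 0.2 × 11776 + 0.2 × (-648) + 0.6 × 15850 = 2355.2 − 129.6 + 9510 = 11735.6

$11,735.60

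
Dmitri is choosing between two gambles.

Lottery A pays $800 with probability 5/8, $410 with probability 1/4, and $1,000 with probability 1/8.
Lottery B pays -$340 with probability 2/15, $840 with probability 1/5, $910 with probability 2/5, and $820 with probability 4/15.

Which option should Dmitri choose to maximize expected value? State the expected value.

Lottery A ($727.50)

Lottery A = 5/8 × 800 + 1/4 × 410 + 1/8 × 1000 = 500 + 102.5 + 125 = 727.5
Lottery B = 2/15 × (-340) + 1/5 × 840 + 2/5 × 910 + 4/15 × 820 = -45.3333 + 168 + 364 + 218.6667 = 705.3333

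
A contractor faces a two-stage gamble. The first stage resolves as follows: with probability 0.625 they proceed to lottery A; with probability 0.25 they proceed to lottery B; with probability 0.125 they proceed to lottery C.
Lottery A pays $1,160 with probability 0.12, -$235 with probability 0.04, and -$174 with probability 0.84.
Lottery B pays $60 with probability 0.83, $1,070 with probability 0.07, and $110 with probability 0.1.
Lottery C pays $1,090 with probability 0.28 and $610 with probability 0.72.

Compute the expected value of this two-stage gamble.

$116.75

EV(A) = 0.12 × 1160 + 0.04 × (-235) + 0.84 × (-174) = 139.2 − 9.4 − 146.16 = -16.36
EV(B) = 0.83 × 60 + 0.07 × 1070 + 0.1 × 110 = 49.8 + 74.9 + 11 = 135.7
EV(C) = 0.28 × 1090 + 0.72 × 610 = 305.2 + 439.2 = 744.4
Overall = 0.625 × (-16.36) + 0.25 × 135.7 + 0.125 × 744.4 = -10.225 + 33.925 + 93.05 = 116.75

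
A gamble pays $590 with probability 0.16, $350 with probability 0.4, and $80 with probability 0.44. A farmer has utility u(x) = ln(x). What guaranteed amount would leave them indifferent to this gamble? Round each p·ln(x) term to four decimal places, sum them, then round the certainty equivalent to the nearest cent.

$198.76

E[u] = 0.16·ln(590) + 0.4·ln(350) + 0.44·ln(80) = 1.0208 + 2.3432 + 1.9281 = 5.2921
CE = e^5.2921 ≈ 198.76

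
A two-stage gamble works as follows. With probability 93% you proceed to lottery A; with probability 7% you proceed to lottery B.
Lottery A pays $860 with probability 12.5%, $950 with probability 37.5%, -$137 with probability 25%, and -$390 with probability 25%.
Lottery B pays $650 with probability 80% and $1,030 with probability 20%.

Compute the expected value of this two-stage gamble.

EV(A) = 0.125 × 860 + 0.375 × 950 + 0.25 × (-137) + 0.25 × (-390) = 107.5 + 356.25 − 34.25 − 97.5 = 332
EV(B) = 0.8 × 650 + 0.2 × 1030 = 520 + 206 = 726
Overall = 0.93 × 332 + 0.07 × 726 = 308.76 + 50.82 = 359.58

$359.58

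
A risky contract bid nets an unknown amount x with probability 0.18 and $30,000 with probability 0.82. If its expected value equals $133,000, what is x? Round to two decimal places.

0.18·x + 0.82·30000 = 133000
0.18·x = 133000 − 24600 = 108400
x = 108400 / 0.18 = 602222.2222

x = $602,222.22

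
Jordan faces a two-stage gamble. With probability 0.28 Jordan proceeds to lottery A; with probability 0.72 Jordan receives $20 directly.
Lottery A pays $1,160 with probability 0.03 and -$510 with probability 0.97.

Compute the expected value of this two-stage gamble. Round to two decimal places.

-$114.37

EV(A) = 0.03 × 1160 + 0.97 × (-510) = 34.8 − 494.7 = -459.9
Branch B: 20 (certain)
Overall = 0.28 × (-459.9) + 0.72 × 20 = -128.772 + 14.4 = -114.372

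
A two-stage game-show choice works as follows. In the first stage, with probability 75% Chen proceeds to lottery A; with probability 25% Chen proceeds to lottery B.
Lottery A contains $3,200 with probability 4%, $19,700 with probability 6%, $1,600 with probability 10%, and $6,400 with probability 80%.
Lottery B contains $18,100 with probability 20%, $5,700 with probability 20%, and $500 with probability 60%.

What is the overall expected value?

EV(A) = 0.04 × 3200 + 0.06 × 19700 + 0.1 × 1600 + 0.8 × 6400 = 128 + 1182 + 160 + 5120 = 6590
EV(B) = 0.2 × 18100 + 0.2 × 5700 + 0.6 × 500 = 3620 + 1140 + 300 = 5060
Overall = 0.75 × 6590 + 0.25 × 5060 = 4942.5 + 1265 = 6207.5

$6,207.50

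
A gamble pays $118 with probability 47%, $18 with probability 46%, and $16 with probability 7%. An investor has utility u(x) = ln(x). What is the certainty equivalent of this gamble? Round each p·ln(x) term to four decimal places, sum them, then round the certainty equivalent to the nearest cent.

$43.20

E[u] = 0.47·ln(118) + 0.46·ln(18) + 0.07·ln(16) = 2.2422 + 1.3296 + 0.1941 = 3.7659
CE = e^3.7659 ≈ 43.20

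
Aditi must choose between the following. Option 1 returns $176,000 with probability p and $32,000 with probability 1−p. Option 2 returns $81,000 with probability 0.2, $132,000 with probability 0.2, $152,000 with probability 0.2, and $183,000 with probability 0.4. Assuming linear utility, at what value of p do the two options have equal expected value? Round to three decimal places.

EV(Option 2) = 0.2 × 81000 + 0.2 × 132000 + 0.2 × 152000 + 0.4 × 183000 = 16200 + 26400 + 30400 + 73200 = 146200
p·176000 + (1−p)·32000 = 146200
144000p + 32000 = 146200
p = (146200 − 32000) / 144000

p = 0.793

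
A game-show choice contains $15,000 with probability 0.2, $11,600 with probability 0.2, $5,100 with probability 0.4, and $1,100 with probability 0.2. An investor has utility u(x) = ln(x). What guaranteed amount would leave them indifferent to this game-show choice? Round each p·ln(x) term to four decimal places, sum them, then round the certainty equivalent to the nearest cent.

E[u] = 0.2·ln(15000) + 0.2·ln(11600) + 0.4·ln(5100) + 0.2·ln(1100) = 1.9232 + 1.8718 + 3.4148 + 1.4006 = 8.6104
CE = e^8.6104 ≈ 5488.44

$5,488.44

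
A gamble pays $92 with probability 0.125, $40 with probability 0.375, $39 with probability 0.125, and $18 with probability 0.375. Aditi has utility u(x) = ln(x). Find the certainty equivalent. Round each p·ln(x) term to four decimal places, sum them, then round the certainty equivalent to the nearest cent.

$32.80

E[u] = 0.125·ln(92) + 0.375·ln(40) + 0.125·ln(39) + 0.375·ln(18) = 0.5652 + 1.3833 + 0.4579 + 1.0839 = 3.4903
CE = e^3.4903 ≈ 32.80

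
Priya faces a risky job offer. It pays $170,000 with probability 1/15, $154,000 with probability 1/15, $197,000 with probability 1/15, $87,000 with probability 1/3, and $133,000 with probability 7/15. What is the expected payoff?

EV = 1/15 × 170000 + 1/15 × 154000 + 1/15 × 197000 + 1/3 × 87000 + 7/15 × 133000 = 11333.3333 + 10266.6667 + 13133.3333 + 29000 + 62066.6667 = 125800

$125,800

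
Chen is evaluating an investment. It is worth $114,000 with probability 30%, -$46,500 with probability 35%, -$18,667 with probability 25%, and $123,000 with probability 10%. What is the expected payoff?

$25,558.25

EV = 0.3 × 114000 + 0.35 × (-46500) + 0.25 × (-18667) + 0.1 × 123000 = 34200 − 16275 − 4666.75 + 12300 = 25558.25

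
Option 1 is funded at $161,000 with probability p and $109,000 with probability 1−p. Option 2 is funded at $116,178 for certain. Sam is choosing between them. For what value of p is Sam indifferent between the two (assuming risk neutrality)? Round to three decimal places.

p·161000 + (1−p)·109000 = 116178
52000p + 109000 = 116178
p = (116178 − 109000) / 52000

p = 0.138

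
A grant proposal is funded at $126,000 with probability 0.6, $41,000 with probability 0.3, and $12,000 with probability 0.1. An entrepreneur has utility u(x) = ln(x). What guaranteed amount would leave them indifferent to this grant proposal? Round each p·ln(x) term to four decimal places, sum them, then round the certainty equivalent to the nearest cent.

$71,118.30

E[u] = 0.6·ln(126000) + 0.3·ln(41000) + 0.1·ln(12000) = 7.0464 + 3.1864 + 0.9393 = 11.1721
CE = e^11.1721 ≈ 71118.30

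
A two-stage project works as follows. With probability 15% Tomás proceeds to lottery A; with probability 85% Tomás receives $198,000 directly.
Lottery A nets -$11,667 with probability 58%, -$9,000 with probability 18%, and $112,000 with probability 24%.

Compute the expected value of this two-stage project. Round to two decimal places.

EV(A) = 0.58 × (-11667) + 0.18 × (-9000) + 0.24 × 112000 = -6766.86 − 1620 + 26880 = 18493.14
Branch B: 198000 (certain)
Overall = 0.15 × 18493.14 + 0.85 × 198000 = 2773.971 + 168300 = 171073.971

$171,073.97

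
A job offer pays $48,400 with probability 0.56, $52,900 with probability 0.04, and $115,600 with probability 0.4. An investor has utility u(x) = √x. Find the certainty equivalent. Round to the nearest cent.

$72,038.56

E[u] = 0.56·√48400 + 0.04·√52900 + 0.4·√115600 = 0.56·220 + 0.04·230 + 0.4·340 = 268.4
CE = (268.4)² = 72038.56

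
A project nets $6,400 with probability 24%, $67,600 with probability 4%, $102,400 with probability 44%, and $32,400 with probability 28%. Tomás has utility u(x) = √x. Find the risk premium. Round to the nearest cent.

E[u] = 0.24·√6400 + 0.04·√67600 + 0.44·√102400 + 0.28·√32400 = 0.24·80 + 0.04·260 + 0.44·320 + 0.28·180 = 220.8
CE = (220.8)² = 48752.64
Risk premium = EV − CE = 58368 − 48752.64 = 9615.36

$9,615.36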